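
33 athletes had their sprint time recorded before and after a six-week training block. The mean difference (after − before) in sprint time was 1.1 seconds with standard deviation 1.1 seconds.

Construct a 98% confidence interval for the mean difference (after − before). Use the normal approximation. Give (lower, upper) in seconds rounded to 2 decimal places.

Paired design: SE = s_d/√n = 1.1/√33 = 0.1915.
z* = 2.326; margin of error = 2.326 × 0.1915 = 0.4454.
1.1 ± 0.4454 → (0.65, 1.55).

(0.65, 1.55)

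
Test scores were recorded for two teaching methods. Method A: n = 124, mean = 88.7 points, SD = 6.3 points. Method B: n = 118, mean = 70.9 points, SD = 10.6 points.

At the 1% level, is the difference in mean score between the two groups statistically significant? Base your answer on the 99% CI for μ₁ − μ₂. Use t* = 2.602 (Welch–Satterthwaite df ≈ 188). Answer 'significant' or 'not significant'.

SE₁ = s₁/√n₁ = 6.3/√124 = 0.5658; SE₂ = 10.6/√118 = 0.9758.
Independent samples, unequal variances: SE_diff = √(SE₁² + SE₂²) = √(0.32012964 + 0.95218564) = 1.1280.
t* = 2.602, so margin of error = 2.602 × 1.1280 = 2.9351.
Difference in means = 88.7 − 70.9 = 17.8000.
17.8000 ± 2.9351 → (14.8649, 20.7351).
The interval (14.8649, 20.7351) does not contain 0, so the difference is significant.

significant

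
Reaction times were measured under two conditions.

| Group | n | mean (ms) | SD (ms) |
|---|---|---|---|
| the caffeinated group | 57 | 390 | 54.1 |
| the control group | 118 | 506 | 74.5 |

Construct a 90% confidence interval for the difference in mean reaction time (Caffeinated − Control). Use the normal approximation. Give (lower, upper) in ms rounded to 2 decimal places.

(-132.32, -99.68)

SE₁ = s₁/√n₁ = 54.1/√57 = 7.1657; SE₂ = 74.5/√118 = 6.8583.
Independent samples, unequal variances: SE_diff = √(SE₁² + SE₂²) = √(51.34725649 + 47.03627889) = 9.9188.
z* = 1.645, so margin of error = 1.645 × 9.9188 = 16.3164.
Difference in means = 390 − 506 = -116.0000.
-116.0000 ± 16.3164 → (-132.32, -99.68).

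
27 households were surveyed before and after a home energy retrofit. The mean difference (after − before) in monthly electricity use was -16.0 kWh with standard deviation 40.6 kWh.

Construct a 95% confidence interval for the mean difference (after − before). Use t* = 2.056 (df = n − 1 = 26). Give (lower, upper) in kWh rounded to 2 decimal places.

(-32.06, 0.06)

Paired design: SE = s_d/√n = 40.6/√27 = 7.8135.
t* = 2.056; margin of error = 2.056 × 7.8135 = 16.0646.
-16.0 ± 16.0646 → (-32.06, 0.06).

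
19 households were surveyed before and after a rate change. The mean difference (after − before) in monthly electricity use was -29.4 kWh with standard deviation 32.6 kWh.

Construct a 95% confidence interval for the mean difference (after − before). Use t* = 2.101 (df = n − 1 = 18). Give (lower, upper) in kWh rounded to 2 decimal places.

(-45.11, -13.69)

This is a matched-pairs design, so SE = s_d/√n = 32.6/√19 = 7.4790.
Margin = 2.101 × 7.4790 = 15.7134; the interval is -29.4 ± 15.7134 = (-45.11, -13.69).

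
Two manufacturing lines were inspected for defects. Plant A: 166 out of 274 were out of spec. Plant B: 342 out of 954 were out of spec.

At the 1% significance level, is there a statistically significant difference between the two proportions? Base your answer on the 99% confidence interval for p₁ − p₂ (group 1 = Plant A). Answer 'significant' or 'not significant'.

significant

p̂₁ = 166/274 = 0.6058 and p̂₂ = 342/954 = 0.3585.
SE₁ = √(p̂₁(1−p̂₁)/n₁) = √(0.6058·0.3942/274) = 0.02952; SE₂ = √(0.3585·0.6415/954) = 0.01553.
Independent samples: SE of the difference = √(SE₁² + SE₂²) = √(0.0008714304 + 0.0002411809) = 0.03336.
z* for 99% confidence is 2.576, so the margin of error is 2.576 × 0.03336 = 0.08594.
Point estimate p̂₁ − p̂₂ = 0.6058 − 0.3585 = 0.2473.
0.2473 ± 0.08594 → (0.16136, 0.33324).
The interval (0.16136, 0.33324) does not contain 0, so the difference is significant.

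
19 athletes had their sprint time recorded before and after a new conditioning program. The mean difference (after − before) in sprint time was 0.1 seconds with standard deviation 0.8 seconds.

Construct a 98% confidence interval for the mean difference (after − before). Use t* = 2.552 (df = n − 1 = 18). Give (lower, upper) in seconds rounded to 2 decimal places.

(-0.37, 0.57)

This is a matched-pairs design, so SE = s_d/√n = 0.8/√19 = 0.1835.
Margin = 2.552 × 0.1835 = 0.4683; the interval is 0.1 ± 0.4683 = (-0.37, 0.57).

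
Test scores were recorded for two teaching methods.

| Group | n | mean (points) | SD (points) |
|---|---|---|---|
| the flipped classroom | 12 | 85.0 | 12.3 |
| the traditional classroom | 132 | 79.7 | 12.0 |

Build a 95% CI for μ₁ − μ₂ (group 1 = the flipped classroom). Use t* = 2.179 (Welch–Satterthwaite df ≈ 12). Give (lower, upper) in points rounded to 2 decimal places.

Standard errors of each mean: 12.3/√12 = 3.5507 and 12.0/√132 = 1.0445.
SE(x̄₁ − x̄₂) = √(3.5507² + 1.0445²) = 3.7011 for independent samples with unequal variances.
With t* = 2.179, the margin is 2.179 × 3.7011 = 8.0647.
x̄₁ − x̄₂ = 85.0 − 79.7 = 5.3000; the interval is 5.3000 ± 8.0647 = (-2.76, 13.36).

(-2.76, 13.36)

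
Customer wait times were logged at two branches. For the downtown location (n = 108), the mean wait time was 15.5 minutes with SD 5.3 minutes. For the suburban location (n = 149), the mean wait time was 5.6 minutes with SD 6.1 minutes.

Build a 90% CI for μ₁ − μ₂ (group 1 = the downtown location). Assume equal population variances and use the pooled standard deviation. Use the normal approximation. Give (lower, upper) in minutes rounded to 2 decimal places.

Pooled variance s_p² = [107·5.3² + 148·6.1²] / (108+149−2) = 33.3832, so s_p = 5.7778.
SE_diff = s_p·√(1/n₁ + 1/n₂) = 5.7778·√(1/108 + 1/149) = 0.7302.
z* = 1.645; margin = 1.645 × 0.7302 = 1.2012.
Difference = 15.5 − 5.6 = 9.9000.
9.9000 ± 1.2012 → (8.70, 11.10).

(8.70, 11.10)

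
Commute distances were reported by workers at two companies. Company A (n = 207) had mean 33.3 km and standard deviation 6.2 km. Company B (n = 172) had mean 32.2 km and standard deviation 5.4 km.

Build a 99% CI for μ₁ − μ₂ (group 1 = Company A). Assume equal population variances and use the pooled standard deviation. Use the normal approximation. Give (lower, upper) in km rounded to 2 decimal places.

Pooled variance s_p² = [206·6.2² + 171·5.4²] / (207+172−2) = 34.2308, so s_p = 5.8507.
SE_diff = s_p·√(1/n₁ + 1/n₂) = 5.8507·√(1/207 + 1/172) = 0.6036.
z* = 2.576; margin = 2.576 × 0.6036 = 1.5549.
Difference = 33.3 − 32.2 = 1.1000.
1.1000 ± 1.5549 → (-0.45, 2.65).

(-0.45, 2.65)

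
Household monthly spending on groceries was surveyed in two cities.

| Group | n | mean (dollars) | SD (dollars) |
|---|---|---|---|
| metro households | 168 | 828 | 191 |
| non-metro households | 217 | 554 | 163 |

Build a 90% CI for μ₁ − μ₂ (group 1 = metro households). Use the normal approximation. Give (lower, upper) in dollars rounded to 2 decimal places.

(243.69, 304.31)

SE₁ = s₁/√n₁ = 191/√168 = 14.7360; SE₂ = 163/√217 = 11.0652.
Independent samples, unequal variances: SE_diff = √(SE₁² + SE₂²) = √(217.149696 + 122.43865104) = 18.4279.
z* = 1.645, so margin of error = 1.645 × 18.4279 = 30.3139.
Difference in means = 828 − 554 = 274.0000.
274.0000 ± 30.3139 → (243.69, 304.31).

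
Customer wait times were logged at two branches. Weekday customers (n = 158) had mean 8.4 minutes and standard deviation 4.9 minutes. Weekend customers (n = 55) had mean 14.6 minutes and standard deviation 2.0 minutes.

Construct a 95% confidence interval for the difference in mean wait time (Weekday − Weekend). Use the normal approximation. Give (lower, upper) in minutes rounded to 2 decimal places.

SE₁ = s₁/√n₁ = 4.9/√158 = 0.3898; SE₂ = 2.0/√55 = 0.2697.
Independent samples, unequal variances: SE_diff = √(SE₁² + SE₂²) = √(0.15194404 + 0.07273809) = 0.4740.
z* = 1.960, so margin of error = 1.960 × 0.4740 = 0.9290.
Difference in means = 8.4 − 14.6 = -6.2000.
-6.2000 ± 0.9290 → (-7.13, -5.27).

(-7.13, -5.27)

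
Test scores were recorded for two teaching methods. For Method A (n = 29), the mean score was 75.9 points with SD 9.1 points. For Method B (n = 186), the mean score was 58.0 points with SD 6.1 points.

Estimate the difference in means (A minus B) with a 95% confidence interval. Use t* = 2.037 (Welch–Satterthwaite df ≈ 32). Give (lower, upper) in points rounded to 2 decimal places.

(14.34, 21.46)

Standard errors of each mean: 9.1/√29 = 1.6898 and 6.1/√186 = 0.4473.
SE(x̄₁ − x̄₂) = √(1.6898² + 0.4473²) = 1.7480 for independent samples with unequal variances.
With t* = 2.037, the margin is 2.037 × 1.7480 = 3.5607.
x̄₁ − x̄₂ = 75.9 − 58.0 = 17.9000; the interval is 17.9000 ± 3.5607 = (14.34, 21.46).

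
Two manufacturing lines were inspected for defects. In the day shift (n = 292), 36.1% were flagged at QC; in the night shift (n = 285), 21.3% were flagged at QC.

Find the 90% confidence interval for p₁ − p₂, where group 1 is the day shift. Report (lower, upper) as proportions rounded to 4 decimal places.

(0.0869, 0.2091)

Each SE is √(p̂(1−p̂)/n): √(0.3610·0.6390/292) = 0.02811 and √(0.2130·0.7870/285) = 0.02425.
SE(p̂₁ − p̂₂) = √(SE₁² + SE₂²) = √(0.0007901721 + 0.0005880625) = 0.03712, since the two samples are independent.
At 90% confidence z* = 1.645; margin = 1.645 × 0.03712 = 0.06106.
The difference is 0.3610 − 0.2130 = 0.1480, so the interval is 0.1480 ± 0.06106 = (0.0869, 0.2091).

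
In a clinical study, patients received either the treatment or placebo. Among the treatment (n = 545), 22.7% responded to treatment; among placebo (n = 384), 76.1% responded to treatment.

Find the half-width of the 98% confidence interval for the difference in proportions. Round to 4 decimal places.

The two standard errors are √(0.2270×0.7730/545) = 0.01794 and √(0.7610×0.2390/384) = 0.02176.
Because the samples are independent, SE_diff = √(0.01794² + 0.02176²) = 0.02820.
Using z* = 2.326 for 98%, ME = 2.326 × 0.02820 = 0.06559.

0.0656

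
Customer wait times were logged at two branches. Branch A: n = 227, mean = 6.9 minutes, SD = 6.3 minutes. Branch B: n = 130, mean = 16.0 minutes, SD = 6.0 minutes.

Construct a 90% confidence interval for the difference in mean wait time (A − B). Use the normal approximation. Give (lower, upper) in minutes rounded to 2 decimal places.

Standard errors of each mean: 6.3/√227 = 0.4181 and 6.0/√130 = 0.5262.
SE(x̄₁ − x̄₂) = √(0.4181² + 0.5262²) = 0.6721 for independent samples with unequal variances.
With z* = 1.645, the margin is 1.645 × 0.6721 = 1.1056.
x̄₁ − x̄₂ = 6.9 − 16.0 = -9.1000; the interval is -9.1000 ± 1.1056 = (-10.21, -7.99).

(-10.21, -7.99)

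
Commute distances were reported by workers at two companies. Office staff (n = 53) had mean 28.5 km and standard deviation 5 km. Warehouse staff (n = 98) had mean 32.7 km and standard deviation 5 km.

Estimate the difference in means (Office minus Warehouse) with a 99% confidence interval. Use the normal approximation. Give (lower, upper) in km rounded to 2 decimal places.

(-6.40, -2.00)

Per-group SEs: s₁/√n₁ = 5/√53 = 0.6868, s₂/√n₂ = 5/√98 = 0.5051.
Unpooled SE of the difference: √(0.47169424 + 0.25512601) = 0.8525.
Margin of error = z* · SE = 2.576 × 0.8525 = 2.1960.
x̄₁ − x̄₂ = 28.5 − 32.7 = -4.2000.
CI: -4.2000 ± 2.1960 = (-6.40, -2.00).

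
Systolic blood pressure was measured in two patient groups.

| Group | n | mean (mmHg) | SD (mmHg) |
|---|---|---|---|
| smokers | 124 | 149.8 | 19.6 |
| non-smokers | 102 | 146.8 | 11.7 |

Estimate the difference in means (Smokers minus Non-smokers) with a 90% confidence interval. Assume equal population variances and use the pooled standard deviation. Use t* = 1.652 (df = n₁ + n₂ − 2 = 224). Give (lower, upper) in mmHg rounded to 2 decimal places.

(-0.65, 6.65)

Pooled variance s_p² = [123·19.6² + 101·11.7²] / (124+102−2) = 272.6677, so s_p = 16.5127.
SE_diff = s_p·√(1/n₁ + 1/n₂) = 16.5127·√(1/124 + 1/102) = 2.2073.
t* = 1.652; margin = 1.652 × 2.2073 = 3.6465.
Difference = 149.8 − 146.8 = 3.0000.
3.0000 ± 3.6465 → (-0.65, 6.65).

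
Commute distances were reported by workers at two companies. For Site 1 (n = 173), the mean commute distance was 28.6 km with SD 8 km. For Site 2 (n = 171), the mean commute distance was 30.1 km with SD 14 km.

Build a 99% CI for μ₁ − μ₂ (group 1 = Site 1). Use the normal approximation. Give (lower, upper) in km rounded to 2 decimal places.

SE₁ = s₁/√n₁ = 8/√173 = 0.6082; SE₂ = 14/√171 = 1.0706.
Independent samples, unequal variances: SE_diff = √(SE₁² + SE₂²) = √(0.36990724 + 1.14618436) = 1.2313.
z* = 2.576, so margin of error = 2.576 × 1.2313 = 3.1718.
Difference in means = 28.6 − 30.1 = -1.5000.
-1.5000 ± 3.1718 → (-4.67, 1.67).

(-4.67, 1.67)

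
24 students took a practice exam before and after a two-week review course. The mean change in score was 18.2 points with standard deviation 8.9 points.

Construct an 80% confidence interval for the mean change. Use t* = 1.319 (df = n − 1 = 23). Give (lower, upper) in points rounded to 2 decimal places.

This is a matched-pairs design, so SE = s_d/√n = 8.9/√24 = 1.8167.
Margin = 1.319 × 1.8167 = 2.3962; the interval is 18.2 ± 2.3962 = (15.80, 20.60).

(15.80, 20.60)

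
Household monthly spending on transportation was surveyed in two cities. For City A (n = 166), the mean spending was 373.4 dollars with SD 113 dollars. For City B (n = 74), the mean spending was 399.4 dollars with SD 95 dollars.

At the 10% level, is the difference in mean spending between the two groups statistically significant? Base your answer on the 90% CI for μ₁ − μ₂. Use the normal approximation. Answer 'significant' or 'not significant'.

Per-group SEs: s₁/√n₁ = 113/√166 = 8.7705, s₂/√n₂ = 95/√74 = 11.0435.
Unpooled SE of the difference: √(76.92167025 + 121.95889225) = 14.1025.
Margin of error = z* · SE = 1.645 × 14.1025 = 23.1986.
x̄₁ − x̄₂ = 373.4 − 399.4 = -26.0000.
CI: -26.0000 ± 23.1986 = (-49.1986, -2.8014).
The interval (-49.1986, -2.8014) does not contain 0, so the difference is significant.

significant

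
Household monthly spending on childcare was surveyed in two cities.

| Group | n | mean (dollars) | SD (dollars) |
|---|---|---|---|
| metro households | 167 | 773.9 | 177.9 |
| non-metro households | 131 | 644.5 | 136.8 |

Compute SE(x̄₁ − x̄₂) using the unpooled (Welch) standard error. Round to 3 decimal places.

18.231

Per-group SEs: s₁/√n₁ = 177.9/√167 = 13.7663, s₂/√n₂ = 136.8/√131 = 11.9523.
Unpooled SE of the difference: √(189.51101569 + 142.85747529) = 18.2310.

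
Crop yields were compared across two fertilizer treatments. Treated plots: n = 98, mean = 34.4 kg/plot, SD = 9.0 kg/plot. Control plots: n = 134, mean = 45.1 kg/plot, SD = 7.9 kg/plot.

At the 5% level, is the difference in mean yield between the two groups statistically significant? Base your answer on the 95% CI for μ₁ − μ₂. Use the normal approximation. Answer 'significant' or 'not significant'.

significant

Per-group SEs: s₁/√n₁ = 9.0/√98 = 0.9091, s₂/√n₂ = 7.9/√134 = 0.6825.
Unpooled SE of the difference: √(0.82646281 + 0.46580625) = 1.1368.
Margin of error = z* · SE = 1.960 × 1.1368 = 2.2281.
x̄₁ − x̄₂ = 34.4 − 45.1 = -10.7000.
CI: -10.7000 ± 2.2281 = (-12.9281, -8.4719).
The interval (-12.9281, -8.4719) does not contain 0, so the difference is significant.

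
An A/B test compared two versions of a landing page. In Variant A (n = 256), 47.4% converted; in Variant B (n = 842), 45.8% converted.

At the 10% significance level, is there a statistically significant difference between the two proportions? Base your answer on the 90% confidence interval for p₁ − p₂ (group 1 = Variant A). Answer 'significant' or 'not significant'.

SE₁ = √(p̂₁(1−p̂₁)/n₁) = √(0.4740·0.5260/256) = 0.03121; SE₂ = √(0.4580·0.5420/842) = 0.01717.
Independent samples: SE of the difference = √(SE₁² + SE₂²) = √(0.0009740641 + 0.0002948089) = 0.03562.
z* for 90% confidence is 1.645, so the margin of error is 1.645 × 0.03562 = 0.05859.
Point estimate p̂₁ − p̂₂ = 0.4740 − 0.4580 = 0.0160.
0.0160 ± 0.05859 → (-0.04259, 0.07459).
The interval (-0.04259, 0.07459) contains 0, so the difference is not significant.

not significant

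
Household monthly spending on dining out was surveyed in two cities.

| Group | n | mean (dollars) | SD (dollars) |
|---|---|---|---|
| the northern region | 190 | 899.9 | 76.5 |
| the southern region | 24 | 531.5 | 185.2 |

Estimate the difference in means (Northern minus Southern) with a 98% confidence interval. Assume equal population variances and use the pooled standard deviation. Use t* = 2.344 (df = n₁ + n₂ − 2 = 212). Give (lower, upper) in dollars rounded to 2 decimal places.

(320.39, 416.41)

s_p = √[((n₁−1)s₁² + (n₂−1)s₂²)/(n₁+n₂−2)] = √[(189·76.5² + 23·185.2²)/212] = 94.5434.
SE = 94.5434·√(1/190 + 1/24) = 20.4812.
With t* = 2.344, margin = 2.344 × 20.4812 = 48.0079.
x̄₁ − x̄₂ = 899.9 − 531.5 = 368.4000; interval 368.4000 ± 48.0079 = (320.39, 416.41).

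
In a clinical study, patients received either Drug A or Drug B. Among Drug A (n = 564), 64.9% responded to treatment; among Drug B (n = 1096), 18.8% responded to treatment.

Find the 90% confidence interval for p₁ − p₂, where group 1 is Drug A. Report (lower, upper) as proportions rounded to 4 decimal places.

(0.4227, 0.4993)

Each SE is √(p̂(1−p̂)/n): √(0.6490·0.3510/564) = 0.02010 and √(0.1880·0.8120/1096) = 0.01180.
SE(p̂₁ − p̂₂) = √(SE₁² + SE₂²) = √(0.00040401 + 0.00013924) = 0.02331, since the two samples are independent.
At 90% confidence z* = 1.645; margin = 1.645 × 0.02331 = 0.03834.
The difference is 0.6490 − 0.1880 = 0.4610, so the interval is 0.4610 ± 0.03834 = (0.4227, 0.4993).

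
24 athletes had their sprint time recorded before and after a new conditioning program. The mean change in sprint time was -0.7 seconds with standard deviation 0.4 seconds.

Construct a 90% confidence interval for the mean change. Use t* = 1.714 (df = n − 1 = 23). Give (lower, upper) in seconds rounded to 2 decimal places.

Paired design: SE = s_d/√n = 0.4/√24 = 0.0816.
t* = 1.714; margin of error = 1.714 × 0.0816 = 0.1399.
-0.7 ± 0.1399 → (-0.84, -0.56).

(-0.84, -0.56)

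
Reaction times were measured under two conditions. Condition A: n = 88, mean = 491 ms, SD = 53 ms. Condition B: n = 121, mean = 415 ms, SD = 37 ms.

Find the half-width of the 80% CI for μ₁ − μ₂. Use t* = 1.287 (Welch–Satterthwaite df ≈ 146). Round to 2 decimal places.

8.46

Standard errors of each mean: 53/√88 = 5.6498 and 37/√121 = 3.3636.
SE(x̄₁ − x̄₂) = √(5.6498² + 3.3636²) = 6.5753 for independent samples with unequal variances.
With t* = 1.287, the margin is 1.287 × 6.5753 = 8.4624.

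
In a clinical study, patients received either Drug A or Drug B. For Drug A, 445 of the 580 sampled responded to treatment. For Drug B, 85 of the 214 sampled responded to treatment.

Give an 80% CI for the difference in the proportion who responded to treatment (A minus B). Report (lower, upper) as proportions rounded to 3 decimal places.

First, p̂₁ = 445/580 = 0.7672; p̂₂ = 85/214 = 0.3972.
The two standard errors are √(0.7672×0.2328/580) = 0.01755 and √(0.3972×0.6028/214) = 0.03345.
Because the samples are independent, SE_diff = √(0.01755² + 0.03345²) = 0.03777.
Using z* = 1.282 for 80%, ME = 1.282 × 0.03777 = 0.04842.
p̂₁ − p̂₂ = 0.3700; interval 0.3700 ± 0.04842 gives (0.322, 0.418).

(0.322, 0.418)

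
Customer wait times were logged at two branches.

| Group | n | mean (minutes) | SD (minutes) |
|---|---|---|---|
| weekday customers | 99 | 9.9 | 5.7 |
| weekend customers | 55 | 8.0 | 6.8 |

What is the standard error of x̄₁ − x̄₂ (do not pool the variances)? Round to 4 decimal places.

1.0812

Per-group SEs: s₁/√n₁ = 5.7/√99 = 0.5729, s₂/√n₂ = 6.8/√55 = 0.9169.
Unpooled SE of the difference: √(0.32821441 + 0.84070561) = 1.0812.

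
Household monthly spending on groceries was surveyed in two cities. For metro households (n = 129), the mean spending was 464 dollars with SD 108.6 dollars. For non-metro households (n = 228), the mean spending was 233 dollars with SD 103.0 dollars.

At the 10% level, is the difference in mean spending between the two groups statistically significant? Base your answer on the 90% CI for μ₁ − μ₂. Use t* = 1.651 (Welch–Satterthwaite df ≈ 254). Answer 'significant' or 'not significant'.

significant

Per-group SEs: s₁/√n₁ = 108.6/√129 = 9.5617, s₂/√n₂ = 103.0/√228 = 6.8213.
Unpooled SE of the difference: √(91.42610689 + 46.53013369) = 11.7455.
Margin of error = t* · SE = 1.651 × 11.7455 = 19.3918.
x̄₁ − x̄₂ = 464 − 233 = 231.0000.
CI: 231.0000 ± 19.3918 = (211.6082, 250.3918).
The interval (211.6082, 250.3918) does not contain 0, so the difference is significant.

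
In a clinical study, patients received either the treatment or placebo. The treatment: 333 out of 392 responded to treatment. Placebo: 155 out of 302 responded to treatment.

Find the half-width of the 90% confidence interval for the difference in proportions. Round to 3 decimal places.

0.056

Sample proportions: 333/392 = 0.8495, 155/302 = 0.5132.
Each SE is √(p̂(1−p̂)/n): √(0.8495·0.1505/392) = 0.01806 and √(0.5132·0.4868/302) = 0.02876.
SE(p̂₁ − p̂₂) = √(SE₁² + SE₂²) = √(0.0003261636 + 0.0008271376) = 0.03396, since the two samples are independent.
At 90% confidence z* = 1.645; margin = 1.645 × 0.03396 = 0.05586.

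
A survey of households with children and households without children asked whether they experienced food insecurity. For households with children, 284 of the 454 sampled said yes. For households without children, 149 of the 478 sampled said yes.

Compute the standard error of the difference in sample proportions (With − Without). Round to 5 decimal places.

First, p̂₁ = 284/454 = 0.6256; p̂₂ = 149/478 = 0.3117.
The two standard errors are √(0.6256×0.3744/454) = 0.02271 and √(0.3117×0.6883/478) = 0.02119.
Because the samples are independent, SE_diff = √(0.02271² + 0.02119²) = 0.03106.

0.03106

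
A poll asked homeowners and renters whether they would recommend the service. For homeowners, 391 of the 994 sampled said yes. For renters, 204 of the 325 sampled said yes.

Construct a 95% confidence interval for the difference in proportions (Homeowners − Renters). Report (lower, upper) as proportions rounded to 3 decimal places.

First, p̂₁ = 391/994 = 0.3934; p̂₂ = 204/325 = 0.6277.
The two standard errors are √(0.3934×0.6066/994) = 0.01549 and √(0.6277×0.3723/325) = 0.02682.
Because the samples are independent, SE_diff = √(0.01549² + 0.02682²) = 0.03097.
Using z* = 1.960 for 95%, ME = 1.960 × 0.03097 = 0.06070.
p̂₁ − p̂₂ = -0.2343; interval -0.2343 ± 0.06070 gives (-0.295, -0.174).

(-0.295, -0.174)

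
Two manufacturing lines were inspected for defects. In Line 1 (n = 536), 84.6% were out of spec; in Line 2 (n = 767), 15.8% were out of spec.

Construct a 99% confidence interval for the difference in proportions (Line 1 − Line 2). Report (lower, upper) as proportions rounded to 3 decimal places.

The two standard errors are √(0.8460×0.1540/536) = 0.01559 and √(0.1580×0.8420/767) = 0.01317.
Because the samples are independent, SE_diff = √(0.01559² + 0.01317²) = 0.02041.
Using z* = 2.576 for 99%, ME = 2.576 × 0.02041 = 0.05258.
p̂₁ − p̂₂ = 0.6880; interval 0.6880 ± 0.05258 gives (0.635, 0.741).

(0.635, 0.741)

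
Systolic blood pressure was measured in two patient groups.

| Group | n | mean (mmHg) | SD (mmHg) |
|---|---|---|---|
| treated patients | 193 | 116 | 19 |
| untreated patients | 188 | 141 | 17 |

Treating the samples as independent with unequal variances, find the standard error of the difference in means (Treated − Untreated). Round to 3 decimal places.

1.846

Per-group SEs: s₁/√n₁ = 19/√193 = 1.3676, s₂/√n₂ = 17/√188 = 1.2399.
Unpooled SE of the difference: √(1.87032976 + 1.53735201) = 1.8460.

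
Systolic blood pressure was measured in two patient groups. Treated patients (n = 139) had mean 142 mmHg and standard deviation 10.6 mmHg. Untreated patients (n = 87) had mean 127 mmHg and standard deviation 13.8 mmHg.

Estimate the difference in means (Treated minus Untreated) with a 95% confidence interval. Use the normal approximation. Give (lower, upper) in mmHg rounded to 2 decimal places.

Standard errors of each mean: 10.6/√139 = 0.8991 and 13.8/√87 = 1.4795.
SE(x̄₁ − x̄₂) = √(0.8991² + 1.4795²) = 1.7313 for independent samples with unequal variances.
With z* = 1.960, the margin is 1.960 × 1.7313 = 3.3933.
x̄₁ − x̄₂ = 142 − 127 = 15.0000; the interval is 15.0000 ± 3.3933 = (11.61, 18.39).

(11.61, 18.39)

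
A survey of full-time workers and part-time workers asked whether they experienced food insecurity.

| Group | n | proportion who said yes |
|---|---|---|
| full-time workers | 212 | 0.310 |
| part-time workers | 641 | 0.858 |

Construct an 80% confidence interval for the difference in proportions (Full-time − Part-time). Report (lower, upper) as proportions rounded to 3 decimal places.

(-0.592, -0.504)

The two standard errors are √(0.3100×0.6900/212) = 0.03176 and √(0.8580×0.1420/641) = 0.01379.
Because the samples are independent, SE_diff = √(0.03176² + 0.01379²) = 0.03462.
Using z* = 1.282 for 80%, ME = 1.282 × 0.03462 = 0.04438.
p̂₁ − p̂₂ = -0.5480; interval -0.5480 ± 0.04438 gives (-0.592, -0.504).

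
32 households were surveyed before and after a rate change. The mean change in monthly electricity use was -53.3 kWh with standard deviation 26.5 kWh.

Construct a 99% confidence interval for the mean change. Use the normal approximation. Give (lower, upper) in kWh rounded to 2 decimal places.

(-65.37, -41.23)

Paired design: SE = s_d/√n = 26.5/√32 = 4.6846.
z* = 2.576; margin of error = 2.576 × 4.6846 = 12.0675.
-53.3 ± 12.0675 → (-65.37, -41.23).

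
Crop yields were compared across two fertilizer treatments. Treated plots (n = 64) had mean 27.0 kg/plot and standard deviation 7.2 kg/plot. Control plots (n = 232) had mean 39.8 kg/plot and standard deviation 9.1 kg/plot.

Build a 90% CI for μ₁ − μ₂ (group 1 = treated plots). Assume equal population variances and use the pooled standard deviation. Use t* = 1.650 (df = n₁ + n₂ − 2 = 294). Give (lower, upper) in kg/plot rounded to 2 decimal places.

s_p = √[((n₁−1)s₁² + (n₂−1)s₂²)/(n₁+n₂−2)] = √[(63·7.2² + 231·9.1²)/294] = 8.7277.
SE = 8.7277·√(1/64 + 1/232) = 1.2323.
With t* = 1.650, margin = 1.650 × 1.2323 = 2.0333.
x̄₁ − x̄₂ = 27.0 − 39.8 = -12.8000; interval -12.8000 ± 2.0333 = (-14.83, -10.77).

(-14.83, -10.77)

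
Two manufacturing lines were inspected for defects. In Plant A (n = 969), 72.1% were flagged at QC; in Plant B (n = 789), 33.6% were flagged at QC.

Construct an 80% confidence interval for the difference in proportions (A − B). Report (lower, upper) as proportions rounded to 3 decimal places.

SE₁ = √(p̂₁(1−p̂₁)/n₁) = √(0.7210·0.2790/969) = 0.01441; SE₂ = √(0.3360·0.6640/789) = 0.01682.
Independent samples: SE of the difference = √(SE₁² + SE₂²) = √(0.0002076481 + 0.0002829124) = 0.02215.
z* for 80% confidence is 1.282, so the margin of error is 1.282 × 0.02215 = 0.02840.
Point estimate p̂₁ − p̂₂ = 0.7210 − 0.3360 = 0.3850.
0.3850 ± 0.02840 → (0.357, 0.413).

(0.357, 0.413)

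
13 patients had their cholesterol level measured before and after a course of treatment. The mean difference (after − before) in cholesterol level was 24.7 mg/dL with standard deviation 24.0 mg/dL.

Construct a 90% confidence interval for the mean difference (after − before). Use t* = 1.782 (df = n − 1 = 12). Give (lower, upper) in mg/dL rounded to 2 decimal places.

Paired design: SE = s_d/√n = 24.0/√13 = 6.6564.
t* = 1.782; margin of error = 1.782 × 6.6564 = 11.8617.
24.7 ± 11.8617 → (12.84, 36.56).

(12.84, 36.56)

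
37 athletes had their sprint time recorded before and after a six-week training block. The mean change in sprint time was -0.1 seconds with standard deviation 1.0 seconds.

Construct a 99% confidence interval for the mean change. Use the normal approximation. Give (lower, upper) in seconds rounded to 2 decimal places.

Paired design: SE = s_d/√n = 1.0/√37 = 0.1644.
z* = 2.576; margin of error = 2.576 × 0.1644 = 0.4235.
-0.1 ± 0.4235 → (-0.52, 0.32).

(-0.52, 0.32)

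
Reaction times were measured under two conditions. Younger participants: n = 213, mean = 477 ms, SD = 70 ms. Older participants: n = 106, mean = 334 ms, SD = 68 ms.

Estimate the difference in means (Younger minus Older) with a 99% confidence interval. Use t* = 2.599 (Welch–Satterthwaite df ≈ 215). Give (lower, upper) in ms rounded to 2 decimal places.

SE₁ = s₁/√n₁ = 70/√213 = 4.7963; SE₂ = 68/√106 = 6.6047.
Independent samples, unequal variances: SE_diff = √(SE₁² + SE₂²) = √(23.00449369 + 43.62206209) = 8.1625.
t* = 2.599, so margin of error = 2.599 × 8.1625 = 21.2143.
Difference in means = 477 − 334 = 143.0000.
143.0000 ± 21.2143 → (121.79, 164.21).

(121.79, 164.21)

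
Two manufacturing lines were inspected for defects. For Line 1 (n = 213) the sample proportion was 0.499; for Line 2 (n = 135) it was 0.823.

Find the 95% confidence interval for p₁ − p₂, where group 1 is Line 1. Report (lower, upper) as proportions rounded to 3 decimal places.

The two standard errors are √(0.4990×0.5010/213) = 0.03426 and √(0.8230×0.1770/135) = 0.03285.
Because the samples are independent, SE_diff = √(0.03426² + 0.03285²) = 0.04746.
Using z* = 1.960 for 95%, ME = 1.960 × 0.04746 = 0.09302.
p̂₁ − p̂₂ = -0.3240; interval -0.3240 ± 0.09302 gives (-0.417, -0.231).

(-0.417, -0.231)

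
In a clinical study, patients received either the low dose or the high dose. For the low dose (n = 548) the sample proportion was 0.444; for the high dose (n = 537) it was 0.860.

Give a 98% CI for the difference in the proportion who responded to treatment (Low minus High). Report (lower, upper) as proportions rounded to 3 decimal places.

(-0.476, -0.356)

The two standard errors are √(0.4440×0.5560/548) = 0.02122 and √(0.8600×0.1400/537) = 0.01497.
Because the samples are independent, SE_diff = √(0.02122² + 0.01497²) = 0.02597.
Using z* = 2.326 for 98%, ME = 2.326 × 0.02597 = 0.06041.
p̂₁ − p̂₂ = -0.4160; interval -0.4160 ± 0.06041 gives (-0.476, -0.356).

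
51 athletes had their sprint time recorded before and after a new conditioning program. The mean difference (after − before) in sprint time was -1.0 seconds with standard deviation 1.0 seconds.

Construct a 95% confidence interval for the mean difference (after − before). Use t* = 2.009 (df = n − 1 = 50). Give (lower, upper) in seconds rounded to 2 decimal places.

This is a matched-pairs design, so SE = s_d/√n = 1.0/√51 = 0.1400.
Margin = 2.009 × 0.1400 = 0.2813; the interval is -1.0 ± 0.2813 = (-1.28, -0.72).

(-1.28, -0.72)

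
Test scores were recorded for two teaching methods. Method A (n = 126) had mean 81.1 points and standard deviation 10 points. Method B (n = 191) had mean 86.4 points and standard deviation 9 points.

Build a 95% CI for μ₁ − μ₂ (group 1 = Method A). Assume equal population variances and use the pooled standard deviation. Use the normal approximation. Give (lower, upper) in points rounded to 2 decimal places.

Pooled variance s_p² = [125·10² + 190·9²] / (126+191−2) = 88.5397, so s_p = 9.4096.
SE_diff = s_p·√(1/n₁ + 1/n₂) = 9.4096·√(1/126 + 1/191) = 1.0799.
z* = 1.960; margin = 1.960 × 1.0799 = 2.1166.
Difference = 81.1 − 86.4 = -5.3000.
-5.3000 ± 2.1166 → (-7.42, -3.18).

(-7.42, -3.18)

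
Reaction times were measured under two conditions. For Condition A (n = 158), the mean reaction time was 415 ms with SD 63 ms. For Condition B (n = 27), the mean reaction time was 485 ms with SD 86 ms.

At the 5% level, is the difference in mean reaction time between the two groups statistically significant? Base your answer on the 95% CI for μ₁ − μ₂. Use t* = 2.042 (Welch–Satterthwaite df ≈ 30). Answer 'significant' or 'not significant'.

significant

Per-group SEs: s₁/√n₁ = 63/√158 = 5.0120, s₂/√n₂ = 86/√27 = 16.5507.
Unpooled SE of the difference: √(25.120144 + 273.92567049) = 17.2929.
Margin of error = t* · SE = 2.042 × 17.2929 = 35.3121.
x̄₁ − x̄₂ = 415 − 485 = -70.0000.
CI: -70.0000 ± 35.3121 = (-105.3121, -34.6879).
The interval (-105.3121, -34.6879) does not contain 0, so the difference is significant.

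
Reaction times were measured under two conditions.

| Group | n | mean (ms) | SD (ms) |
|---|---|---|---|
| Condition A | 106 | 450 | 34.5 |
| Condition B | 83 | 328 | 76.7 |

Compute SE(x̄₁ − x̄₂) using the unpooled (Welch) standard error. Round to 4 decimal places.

Standard errors of each mean: 34.5/√106 = 3.3509 and 76.7/√83 = 8.4189.
SE(x̄₁ − x̄₂) = √(3.3509² + 8.4189²) = 9.0613 for independent samples with unequal variances.

9.0613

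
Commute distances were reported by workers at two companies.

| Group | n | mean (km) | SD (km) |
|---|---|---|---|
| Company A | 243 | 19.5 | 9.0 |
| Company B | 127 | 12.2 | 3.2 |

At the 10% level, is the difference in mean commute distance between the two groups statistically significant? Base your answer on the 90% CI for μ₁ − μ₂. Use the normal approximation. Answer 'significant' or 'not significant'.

Per-group SEs: s₁/√n₁ = 9.0/√243 = 0.5774, s₂/√n₂ = 3.2/√127 = 0.2840.
Unpooled SE of the difference: √(0.33339076 + 0.080656) = 0.6435.
Margin of error = z* · SE = 1.645 × 0.6435 = 1.0586.
x̄₁ − x̄₂ = 19.5 − 12.2 = 7.3000.
CI: 7.3000 ± 1.0586 = (6.2414, 8.3586).
The interval (6.2414, 8.3586) does not contain 0, so the difference is significant.

significant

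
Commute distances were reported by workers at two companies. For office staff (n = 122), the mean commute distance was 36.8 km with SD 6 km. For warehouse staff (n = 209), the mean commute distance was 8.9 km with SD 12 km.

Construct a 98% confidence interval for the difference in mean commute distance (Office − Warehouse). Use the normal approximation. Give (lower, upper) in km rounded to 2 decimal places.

Per-group SEs: s₁/√n₁ = 6/√122 = 0.5432, s₂/√n₂ = 12/√209 = 0.8301.
Unpooled SE of the difference: √(0.29506624 + 0.68906601) = 0.9920.
Margin of error = z* · SE = 2.326 × 0.9920 = 2.3074.
x̄₁ − x̄₂ = 36.8 − 8.9 = 27.9000.
CI: 27.9000 ± 2.3074 = (25.59, 30.21).

(25.59, 30.21)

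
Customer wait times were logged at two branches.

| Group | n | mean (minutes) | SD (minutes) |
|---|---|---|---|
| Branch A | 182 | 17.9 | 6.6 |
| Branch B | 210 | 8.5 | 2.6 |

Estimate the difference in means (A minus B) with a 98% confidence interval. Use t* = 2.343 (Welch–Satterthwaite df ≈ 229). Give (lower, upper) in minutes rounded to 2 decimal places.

SE₁ = s₁/√n₁ = 6.6/√182 = 0.4892; SE₂ = 2.6/√210 = 0.1794.
Independent samples, unequal variances: SE_diff = √(SE₁² + SE₂²) = √(0.23931664 + 0.03218436) = 0.5211.
t* = 2.343, so margin of error = 2.343 × 0.5211 = 1.2209.
Difference in means = 17.9 − 8.5 = 9.4000.
9.4000 ± 1.2209 → (8.18, 10.62).

(8.18, 10.62)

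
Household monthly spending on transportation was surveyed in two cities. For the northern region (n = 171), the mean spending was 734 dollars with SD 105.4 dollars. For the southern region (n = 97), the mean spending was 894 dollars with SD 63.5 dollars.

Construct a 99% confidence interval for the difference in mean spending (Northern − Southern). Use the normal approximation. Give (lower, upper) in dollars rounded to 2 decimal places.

SE₁ = s₁/√n₁ = 105.4/√171 = 8.0601; SE₂ = 63.5/√97 = 6.4474.
Independent samples, unequal variances: SE_diff = √(SE₁² + SE₂²) = √(64.96521201 + 41.56896676) = 10.3215.
z* = 2.576, so margin of error = 2.576 × 10.3215 = 26.5882.
Difference in means = 734 − 894 = -160.0000.
-160.0000 ± 26.5882 → (-186.59, -133.41).

(-186.59, -133.41)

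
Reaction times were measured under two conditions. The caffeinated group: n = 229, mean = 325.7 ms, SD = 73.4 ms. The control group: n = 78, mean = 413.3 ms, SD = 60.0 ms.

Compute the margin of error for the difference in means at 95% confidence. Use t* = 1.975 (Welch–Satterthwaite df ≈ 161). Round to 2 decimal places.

Standard errors of each mean: 73.4/√229 = 4.8504 and 60.0/√78 = 6.7937.
SE(x̄₁ − x̄₂) = √(4.8504² + 6.7937²) = 8.3475 for independent samples with unequal variances.
With t* = 1.975, the margin is 1.975 × 8.3475 = 16.4863.

16.49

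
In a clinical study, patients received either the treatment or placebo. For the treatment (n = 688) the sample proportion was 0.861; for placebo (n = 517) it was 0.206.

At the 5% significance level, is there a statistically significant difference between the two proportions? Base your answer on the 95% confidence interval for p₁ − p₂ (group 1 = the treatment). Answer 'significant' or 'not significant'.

significant

Each SE is √(p̂(1−p̂)/n): √(0.8610·0.1390/688) = 0.01319 and √(0.2060·0.7940/517) = 0.01779.
SE(p̂₁ − p̂₂) = √(SE₁² + SE₂²) = √(0.0001739761 + 0.0003164841) = 0.02215, since the two samples are independent.
At 95% confidence z* = 1.960; margin = 1.960 × 0.02215 = 0.04341.
The difference is 0.8610 − 0.2060 = 0.6550, so the interval is 0.6550 ± 0.04341 = (0.61159, 0.69841).
The interval (0.61159, 0.69841) does not contain 0, so the difference is significant.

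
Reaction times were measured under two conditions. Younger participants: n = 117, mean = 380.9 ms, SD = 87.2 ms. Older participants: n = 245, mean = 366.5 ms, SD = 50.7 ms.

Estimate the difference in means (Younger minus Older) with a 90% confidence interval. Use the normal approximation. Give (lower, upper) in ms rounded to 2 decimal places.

(0.11, 28.69)

SE₁ = s₁/√n₁ = 87.2/√117 = 8.0616; SE₂ = 50.7/√245 = 3.2391.
Independent samples, unequal variances: SE_diff = √(SE₁² + SE₂²) = √(64.98939456 + 10.49176881) = 8.6880.
z* = 1.645, so margin of error = 1.645 × 8.6880 = 14.2918.
Difference in means = 380.9 − 366.5 = 14.4000.
14.4000 ± 14.2918 → (0.11, 28.69).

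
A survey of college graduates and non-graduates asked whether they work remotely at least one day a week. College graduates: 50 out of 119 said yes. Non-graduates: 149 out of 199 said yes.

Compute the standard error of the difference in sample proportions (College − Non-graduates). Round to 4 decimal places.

0.0547

First, p̂₁ = 50/119 = 0.4202; p̂₂ = 149/199 = 0.7487.
The two standard errors are √(0.4202×0.5798/119) = 0.04525 and √(0.7487×0.2513/199) = 0.03075.
Because the samples are independent, SE_diff = √(0.04525² + 0.03075²) = 0.05471.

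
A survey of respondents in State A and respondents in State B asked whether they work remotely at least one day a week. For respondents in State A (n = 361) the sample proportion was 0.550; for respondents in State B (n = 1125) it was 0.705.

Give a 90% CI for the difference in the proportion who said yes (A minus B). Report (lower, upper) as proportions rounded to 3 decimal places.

The two standard errors are √(0.5500×0.4500/361) = 0.02618 and √(0.7050×0.2950/1125) = 0.01360.
Because the samples are independent, SE_diff = √(0.02618² + 0.01360²) = 0.02950.
Using z* = 1.645 for 90%, ME = 1.645 × 0.02950 = 0.04853.
p̂₁ − p̂₂ = -0.1550; interval -0.1550 ± 0.04853 gives (-0.204, -0.106).

(-0.204, -0.106)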